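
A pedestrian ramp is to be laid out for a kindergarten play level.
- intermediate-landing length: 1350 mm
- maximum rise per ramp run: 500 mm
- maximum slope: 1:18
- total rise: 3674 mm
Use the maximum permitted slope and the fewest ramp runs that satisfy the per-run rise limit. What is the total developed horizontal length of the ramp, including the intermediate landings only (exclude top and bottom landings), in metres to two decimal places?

75.58 m

3674 / 500 = 7.35, so 8 ramp runs are needed. That means 7 intermediate landings.
Horizontal run for 3674 mm of rise at 1:18 is 3674 × 18 = 66132 mm.
Intermediate landings: 7 × 1350 = 9450 mm.
Total developed length = 66132 + 9450 = 75582 mm.
= 75.58 m.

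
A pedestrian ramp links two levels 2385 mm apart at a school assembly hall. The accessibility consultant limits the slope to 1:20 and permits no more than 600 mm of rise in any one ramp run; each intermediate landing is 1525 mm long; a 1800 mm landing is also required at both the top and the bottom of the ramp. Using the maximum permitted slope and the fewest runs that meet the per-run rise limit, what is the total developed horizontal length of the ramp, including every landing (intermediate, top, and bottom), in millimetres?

2385 / 600 = 3.98, so 4 ramp runs are needed. That means 3 intermediate landings.
Ramp run (horizontal) at 1:20: 2385 × 20 = 47700 mm.
3 intermediate landings contribute 3 × 1525 = 4575 mm.
Top and bottom landings: 2 × 1800 = 3600 mm.
Total = 47700 + 4575 + 3600 = 55875 mm.

55875 mm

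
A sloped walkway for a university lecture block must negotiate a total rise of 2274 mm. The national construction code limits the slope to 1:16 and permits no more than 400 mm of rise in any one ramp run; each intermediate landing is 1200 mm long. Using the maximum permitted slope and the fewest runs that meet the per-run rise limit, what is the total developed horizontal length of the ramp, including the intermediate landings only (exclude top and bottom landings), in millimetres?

2274 / 400 = 5.685 → round up to 6 ramp runs. That means 5 intermediate landings.
Ramp run (horizontal) at 1:16: 2274 × 16 = 36384 mm.
Intermediate landings: 5 × 1200 = 6000 mm.
Total developed length = 36384 + 6000 = 42384 mm.

42384 mm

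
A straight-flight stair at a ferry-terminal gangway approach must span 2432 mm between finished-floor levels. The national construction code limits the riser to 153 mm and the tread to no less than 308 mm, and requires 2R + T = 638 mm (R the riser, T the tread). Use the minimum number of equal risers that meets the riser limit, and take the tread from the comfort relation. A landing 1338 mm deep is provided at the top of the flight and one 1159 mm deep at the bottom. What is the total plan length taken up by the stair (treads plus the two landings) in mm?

7507 mm

2432 / 153 = 15.895 → round up to 16 risers.
Each riser is 2432/16 = 152 mm (≤ 153 mm).
Tread T = 638 − 2 × 152 = 334 mm (≥ 308 mm).
Going = (16 − 1) × 334 = 5010 mm.
Enclosure = 5010 + 1338 + 1159 = 7507 mm.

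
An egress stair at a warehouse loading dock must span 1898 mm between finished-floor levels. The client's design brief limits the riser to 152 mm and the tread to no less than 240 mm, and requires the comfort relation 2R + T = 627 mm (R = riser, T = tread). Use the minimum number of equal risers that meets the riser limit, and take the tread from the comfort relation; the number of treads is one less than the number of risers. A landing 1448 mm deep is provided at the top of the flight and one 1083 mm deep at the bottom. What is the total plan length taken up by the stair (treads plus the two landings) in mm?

6551 mm

1898 / 152 = 12.49, so 13 risers are needed.
R = 1898 ÷ 13 = 146 mm.
Tread T = 627 − 2 × 146 = 335 mm (≥ 240 mm).
Going = (13 − 1) × 335 = 4020 mm.
Enclosure = 4020 + 1448 + 1083 = 6551 mm.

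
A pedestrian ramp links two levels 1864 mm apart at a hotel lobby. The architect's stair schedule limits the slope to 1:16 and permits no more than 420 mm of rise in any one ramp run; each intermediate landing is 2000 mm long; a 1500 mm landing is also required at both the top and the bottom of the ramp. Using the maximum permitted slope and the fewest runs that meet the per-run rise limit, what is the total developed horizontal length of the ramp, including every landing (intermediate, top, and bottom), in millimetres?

40824 mm

1864 / 420 = 4.44, so 5 ramp runs are needed. That means 4 intermediate landings.
Horizontal run for 1864 mm of rise at 1:16 is 1864 × 16 = 29824 mm.
Intermediate landings: 4 × 2000 = 8000 mm.
Top and bottom landings: 2 × 1500 = 3000 mm.
Total = 29824 + 8000 + 3000 = 40824 mm.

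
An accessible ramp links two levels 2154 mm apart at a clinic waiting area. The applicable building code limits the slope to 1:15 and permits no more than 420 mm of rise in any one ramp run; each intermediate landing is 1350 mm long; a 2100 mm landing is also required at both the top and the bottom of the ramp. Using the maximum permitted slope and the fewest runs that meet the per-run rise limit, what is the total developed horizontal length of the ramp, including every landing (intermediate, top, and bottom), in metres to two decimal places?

43.26 m

At most 420 each: 2154/420 = 5.13, giving 6 ramp runs. That means 5 intermediate landings.
Ramp run (horizontal) at 1:15: 2154 × 15 = 32310 mm.
Intermediate landings: 5 × 1350 = 6750 mm.
Top and bottom landings: 2 × 2100 = 4200 mm.
Total = 32310 + 6750 + 4200 = 43260 mm.
= 43.26 m.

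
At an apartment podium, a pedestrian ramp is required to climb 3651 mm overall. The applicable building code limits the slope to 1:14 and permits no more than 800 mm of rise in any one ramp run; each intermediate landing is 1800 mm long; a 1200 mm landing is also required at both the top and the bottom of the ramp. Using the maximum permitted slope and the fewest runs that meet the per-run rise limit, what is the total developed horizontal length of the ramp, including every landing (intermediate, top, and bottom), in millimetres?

60714 mm

3651 / 800 = 4.564 → round up to 5 ramp runs. That means 4 intermediate landings.
Horizontal run for 3651 mm of rise at 1:14 is 3651 × 14 = 51114 mm.
Intermediate landings: 4 × 1800 = 7200 mm.
Top and bottom landings: 2 × 1200 = 2400 mm.
Total = 51114 + 7200 + 2400 = 60714 mm.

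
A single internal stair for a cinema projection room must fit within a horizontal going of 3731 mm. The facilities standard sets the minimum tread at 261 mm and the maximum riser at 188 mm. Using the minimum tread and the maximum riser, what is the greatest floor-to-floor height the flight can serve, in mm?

3731 / 261 = 14.30, so 14 treads fit.
Risers = treads + 1 = 15.
Maximum height = 15 × 188 = 2820 mm.

2820 mm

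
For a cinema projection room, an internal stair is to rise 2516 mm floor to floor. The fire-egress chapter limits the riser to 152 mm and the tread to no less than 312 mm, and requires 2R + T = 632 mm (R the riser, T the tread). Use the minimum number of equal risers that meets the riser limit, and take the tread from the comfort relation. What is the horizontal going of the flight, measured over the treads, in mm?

5376 mm

2516 / 152 = 16.55, so 17 risers are needed.
R = 2516 ÷ 17 = 148 mm.
T = 632 − 2·148 = 336 mm, which satisfies the 312 mm minimum.
Treads = 17 − 1 = 16; going = 16 × 336 = 5376 mm.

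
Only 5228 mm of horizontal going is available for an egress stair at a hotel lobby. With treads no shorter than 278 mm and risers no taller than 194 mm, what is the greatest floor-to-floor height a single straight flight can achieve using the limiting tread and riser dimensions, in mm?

Treads that fit: ⌊5228 / 278⌋ = 18.
Risers = treads + 1 = 19.
Maximum height = 19 × 194 = 3686 mm.

3686 mm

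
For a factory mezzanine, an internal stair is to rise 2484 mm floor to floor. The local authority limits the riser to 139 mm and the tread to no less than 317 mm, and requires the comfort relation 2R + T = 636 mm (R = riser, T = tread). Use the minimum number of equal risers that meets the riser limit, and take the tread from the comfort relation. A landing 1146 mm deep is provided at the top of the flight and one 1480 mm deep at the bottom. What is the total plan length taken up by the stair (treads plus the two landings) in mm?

At most 139 each: 2484/139 = 17.87, giving 18 risers.
R = 2484 ÷ 18 = 138 mm.
T = 636 − 2·138 = 360 mm, which satisfies the 317 mm minimum.
Going = (18 − 1) × 360 = 6120 mm.
Add landings: 6120 + 1146 + 1480 = 8746 mm.

8746 mm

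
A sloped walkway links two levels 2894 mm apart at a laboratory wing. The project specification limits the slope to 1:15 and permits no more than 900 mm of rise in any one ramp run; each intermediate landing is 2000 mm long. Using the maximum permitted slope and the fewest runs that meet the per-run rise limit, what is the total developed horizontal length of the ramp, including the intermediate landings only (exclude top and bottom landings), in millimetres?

49410 mm

⌈2894/900⌉ = 4 ramp runs. That means 3 intermediate landings.
Ramp run (horizontal) at 1:15: 2894 × 15 = 43410 mm.
3 intermediate landings contribute 3 × 2000 = 6000 mm.
Developed length = 43410 + 6000 = 49410 mm.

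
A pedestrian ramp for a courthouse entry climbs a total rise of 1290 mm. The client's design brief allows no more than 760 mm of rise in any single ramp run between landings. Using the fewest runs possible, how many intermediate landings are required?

1 intermediate landings

At most 760 each: 1290/760 = 1.70, giving 2 ramp runs.
2 runs are separated by 1 intermediate landings.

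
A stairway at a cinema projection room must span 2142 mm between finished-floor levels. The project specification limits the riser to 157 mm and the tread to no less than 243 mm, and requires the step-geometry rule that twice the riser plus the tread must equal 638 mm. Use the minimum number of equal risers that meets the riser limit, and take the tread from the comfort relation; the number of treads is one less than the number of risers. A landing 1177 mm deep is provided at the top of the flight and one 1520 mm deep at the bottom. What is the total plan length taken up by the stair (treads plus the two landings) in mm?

7013 mm

⌈2142/157⌉ = 14 risers.
R = 2142 ÷ 14 = 153 mm.
Tread T = 638 − 2 × 153 = 332 mm (≥ 243 mm).
14 risers give 13 treads; going = 13 × 332 = 4316 mm.
Enclosure = 4316 + 1177 + 1520 = 7013 mm.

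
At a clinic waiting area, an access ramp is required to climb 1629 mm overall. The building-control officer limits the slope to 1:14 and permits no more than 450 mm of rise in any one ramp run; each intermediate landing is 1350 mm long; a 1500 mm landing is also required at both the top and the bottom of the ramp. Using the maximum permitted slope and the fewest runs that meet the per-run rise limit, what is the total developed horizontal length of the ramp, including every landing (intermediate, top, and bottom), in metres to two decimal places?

At most 450 each: 1629/450 = 3.62, giving 4 ramp runs. That means 3 intermediate landings.
Horizontal run for 1629 mm of rise at 1:14 is 1629 × 14 = 22806 mm.
3 intermediate landings contribute 3 × 1350 = 4050 mm.
Top and bottom landings: 2 × 1500 = 3000 mm.
Total = 22806 + 4050 + 3000 = 29856 mm.
= 29.86 m.

29.86 m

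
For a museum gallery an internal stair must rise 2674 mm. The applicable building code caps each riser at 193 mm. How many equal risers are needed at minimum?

14 risers

2674 / 193 = 13.85, so 14 risers are needed.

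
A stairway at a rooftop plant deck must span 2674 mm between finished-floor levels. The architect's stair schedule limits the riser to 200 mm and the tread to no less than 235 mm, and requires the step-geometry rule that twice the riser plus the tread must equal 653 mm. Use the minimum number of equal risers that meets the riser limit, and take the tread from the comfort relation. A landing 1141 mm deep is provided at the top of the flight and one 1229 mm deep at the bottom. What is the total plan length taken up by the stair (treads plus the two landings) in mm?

5893 mm

2674 / 200 = 13.370 → round up to 14 risers.
Riser R = 2674 / 14 = 191 mm, within the 200 mm limit.
T = 653 − 2·191 = 271 mm, which satisfies the 235 mm minimum.
14 risers give 13 treads; going = 13 × 271 = 3523 mm.
Enclosure = 3523 + 1141 + 1229 = 5893 mm.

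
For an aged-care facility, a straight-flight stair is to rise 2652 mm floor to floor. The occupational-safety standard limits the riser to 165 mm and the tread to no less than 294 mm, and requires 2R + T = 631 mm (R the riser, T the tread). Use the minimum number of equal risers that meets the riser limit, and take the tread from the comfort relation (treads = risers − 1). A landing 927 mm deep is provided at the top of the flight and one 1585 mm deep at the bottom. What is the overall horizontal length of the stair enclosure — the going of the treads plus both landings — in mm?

7616 mm

⌈2652/165⌉ = 17 risers.
R = 2652 ÷ 17 = 156 mm.
Tread T = 631 − 2 × 156 = 319 mm (≥ 294 mm).
Treads = 17 − 1 = 16; going = 16 × 319 = 5104 mm.
Add landings: 5104 + 927 + 1585 = 7616 mm.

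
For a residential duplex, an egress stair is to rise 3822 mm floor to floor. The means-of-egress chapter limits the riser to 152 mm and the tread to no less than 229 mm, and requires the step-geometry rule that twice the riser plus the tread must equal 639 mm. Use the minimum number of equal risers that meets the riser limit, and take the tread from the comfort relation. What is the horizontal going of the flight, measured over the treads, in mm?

8625 mm

At most 152 each: 3822/152 = 25.14, giving 26 risers.
Each riser is 3822/26 = 147 mm (≤ 152 mm).
Tread T = 639 − 2 × 147 = 345 mm (≥ 229 mm).
26 risers give 25 treads; going = 25 × 345 = 8625 mm.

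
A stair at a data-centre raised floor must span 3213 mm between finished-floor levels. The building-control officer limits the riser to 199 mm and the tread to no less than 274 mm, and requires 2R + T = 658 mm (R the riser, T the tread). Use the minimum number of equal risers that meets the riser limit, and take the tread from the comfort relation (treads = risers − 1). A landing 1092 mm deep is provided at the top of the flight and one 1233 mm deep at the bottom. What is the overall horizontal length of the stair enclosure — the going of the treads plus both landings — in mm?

6805 mm

⌈3213/199⌉ = 17 risers.
Each riser is 3213/17 = 189 mm (≤ 199 mm).
From 2R + T = 658: T = 658 − 378 = 280 mm.
Going = (17 − 1) × 280 = 4480 mm.
Enclosure = 4480 + 1092 + 1233 = 6805 mm.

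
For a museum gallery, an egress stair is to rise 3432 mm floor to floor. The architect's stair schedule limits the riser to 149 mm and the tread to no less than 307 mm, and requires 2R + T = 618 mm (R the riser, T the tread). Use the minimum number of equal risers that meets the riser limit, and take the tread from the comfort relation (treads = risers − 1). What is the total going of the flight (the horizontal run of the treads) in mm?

At most 149 each: 3432/149 = 23.03, giving 24 risers.
R = 3432 ÷ 24 = 143 mm.
T = 618 − 2·143 = 332 mm, which satisfies the 307 mm minimum.
24 risers give 23 treads; going = 23 × 332 = 7636 mm.

7636 mm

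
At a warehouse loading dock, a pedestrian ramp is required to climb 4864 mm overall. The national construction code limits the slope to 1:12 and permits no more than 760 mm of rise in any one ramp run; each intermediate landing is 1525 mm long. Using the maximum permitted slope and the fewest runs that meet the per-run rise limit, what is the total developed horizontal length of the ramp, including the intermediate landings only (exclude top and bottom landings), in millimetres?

4864 / 760 = 6.40, so 7 ramp runs are needed. That means 6 intermediate landings.
Ramp run (horizontal) at 1:12: 4864 × 12 = 58368 mm.
Intermediate landings: 6 × 1525 = 9150 mm.
Developed length = 58368 + 9150 = 67518 mm.

67518 mm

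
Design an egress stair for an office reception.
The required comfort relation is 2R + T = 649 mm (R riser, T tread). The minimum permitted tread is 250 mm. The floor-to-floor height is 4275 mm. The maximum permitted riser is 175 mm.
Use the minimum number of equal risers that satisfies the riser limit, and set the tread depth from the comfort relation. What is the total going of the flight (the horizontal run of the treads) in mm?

7368 mm

At most 175 each: 4275/175 = 24.43, giving 25 risers.
Each riser is 4275/25 = 171 mm (≤ 175 mm).
From 2R + T = 649: T = 649 − 342 = 307 mm.
Going = (25 − 1) × 307 = 7368 mm.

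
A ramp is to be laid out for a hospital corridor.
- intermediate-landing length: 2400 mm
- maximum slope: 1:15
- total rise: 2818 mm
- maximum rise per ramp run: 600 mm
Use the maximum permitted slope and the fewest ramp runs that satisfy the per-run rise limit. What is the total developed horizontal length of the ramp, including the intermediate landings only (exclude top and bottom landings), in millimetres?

2818 / 600 = 4.70, so 5 ramp runs are needed. That means 4 intermediate landings.
Horizontal run for 2818 mm of rise at 1:15 is 2818 × 15 = 42270 mm.
Intermediate landings: 4 × 2400 = 9600 mm.
Total developed length = 42270 + 9600 = 51870 mm.

51870 mm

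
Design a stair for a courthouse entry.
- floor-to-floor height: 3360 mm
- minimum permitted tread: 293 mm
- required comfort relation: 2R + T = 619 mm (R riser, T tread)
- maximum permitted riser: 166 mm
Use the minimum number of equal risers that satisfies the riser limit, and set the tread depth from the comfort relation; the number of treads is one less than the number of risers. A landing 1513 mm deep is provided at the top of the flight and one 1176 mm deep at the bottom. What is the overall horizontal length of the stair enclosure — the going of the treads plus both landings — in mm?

At most 166 each: 3360/166 = 20.24, giving 21 risers.
Each riser is 3360/21 = 160 mm (≤ 166 mm).
From 2R + T = 619: T = 619 − 320 = 299 mm.
Going = (21 − 1) × 299 = 5980 mm.
Enclosure = 5980 + 1513 + 1176 = 8669 mm.

8669 mm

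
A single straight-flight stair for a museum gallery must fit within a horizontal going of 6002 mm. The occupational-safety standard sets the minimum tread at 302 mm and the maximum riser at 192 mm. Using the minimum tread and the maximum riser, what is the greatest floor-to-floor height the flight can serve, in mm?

3840 mm

Treads that fit: ⌊6002 / 302⌋ = 19.
Risers = treads + 1 = 20.
Maximum height = 20 × 192 = 3840 mm.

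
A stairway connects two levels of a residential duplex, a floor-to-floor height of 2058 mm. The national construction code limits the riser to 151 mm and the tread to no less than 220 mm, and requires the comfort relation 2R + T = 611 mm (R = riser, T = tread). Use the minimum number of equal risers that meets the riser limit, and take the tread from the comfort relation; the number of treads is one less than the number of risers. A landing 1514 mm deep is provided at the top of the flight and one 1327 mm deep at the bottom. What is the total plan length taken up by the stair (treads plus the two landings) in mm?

6962 mm

2058 / 151 = 13.63, so 14 risers are needed.
R = 2058 ÷ 14 = 147 mm.
T = 611 − 2·147 = 317 mm, which satisfies the 220 mm minimum.
Going = (14 − 1) × 317 = 4121 mm.
Enclosure = 4121 + 1514 + 1327 = 6962 mm.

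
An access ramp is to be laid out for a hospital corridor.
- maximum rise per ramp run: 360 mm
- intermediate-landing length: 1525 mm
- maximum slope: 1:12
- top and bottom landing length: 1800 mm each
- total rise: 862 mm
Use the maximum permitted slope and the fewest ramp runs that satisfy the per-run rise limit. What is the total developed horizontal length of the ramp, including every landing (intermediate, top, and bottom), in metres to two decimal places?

⌈862/360⌉ = 3 ramp runs. That means 2 intermediate landings.
Ramp run (horizontal) at 1:12: 862 × 12 = 10344 mm.
2 intermediate landings contribute 2 × 1525 = 3050 mm.
Top and bottom landings: 2 × 1800 = 3600 mm.
Total = 10344 + 3050 + 3600 = 16994 mm.
= 16.99 m.

16.99 m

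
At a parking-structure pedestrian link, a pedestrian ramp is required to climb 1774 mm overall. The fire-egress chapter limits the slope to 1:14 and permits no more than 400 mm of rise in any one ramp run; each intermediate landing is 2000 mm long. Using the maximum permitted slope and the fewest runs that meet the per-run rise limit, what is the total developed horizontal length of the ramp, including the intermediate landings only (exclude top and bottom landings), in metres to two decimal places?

32.84 m

1774 / 400 = 4.43, so 5 ramp runs are needed. That means 4 intermediate landings.
Horizontal run for 1774 mm of rise at 1:14 is 1774 × 14 = 24836 mm.
4 intermediate landings contribute 4 × 2000 = 8000 mm.
Developed length = 24836 + 8000 = 32836 mm.
= 32.84 m.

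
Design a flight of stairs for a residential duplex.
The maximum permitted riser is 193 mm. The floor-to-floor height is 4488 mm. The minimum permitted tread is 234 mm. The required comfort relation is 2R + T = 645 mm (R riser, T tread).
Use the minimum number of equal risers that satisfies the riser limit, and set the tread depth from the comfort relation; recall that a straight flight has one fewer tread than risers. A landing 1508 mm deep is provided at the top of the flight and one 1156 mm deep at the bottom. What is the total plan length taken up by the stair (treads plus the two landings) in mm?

8897 mm

4488 / 193 = 23.254 → round up to 24 risers.
Each riser is 4488/24 = 187 mm (≤ 193 mm).
T = 645 − 2·187 = 271 mm, which satisfies the 234 mm minimum.
24 risers give 23 treads; going = 23 × 271 = 6233 mm.
Enclosure = 6233 + 1508 + 1156 = 8897 mm.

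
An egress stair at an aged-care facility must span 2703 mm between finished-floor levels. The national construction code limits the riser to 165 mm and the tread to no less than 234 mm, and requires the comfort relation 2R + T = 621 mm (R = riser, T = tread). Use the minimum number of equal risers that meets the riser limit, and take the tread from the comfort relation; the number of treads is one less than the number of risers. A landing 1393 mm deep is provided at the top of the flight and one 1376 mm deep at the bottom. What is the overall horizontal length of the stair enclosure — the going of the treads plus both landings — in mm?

7617 mm

2703 / 165 = 16.38, so 17 risers are needed.
Riser R = 2703 / 17 = 159 mm, within the 165 mm limit.
Tread T = 621 − 2 × 159 = 303 mm (≥ 234 mm).
17 risers give 16 treads; going = 16 × 303 = 4848 mm.
Add landings: 4848 + 1393 + 1376 = 7617 mm.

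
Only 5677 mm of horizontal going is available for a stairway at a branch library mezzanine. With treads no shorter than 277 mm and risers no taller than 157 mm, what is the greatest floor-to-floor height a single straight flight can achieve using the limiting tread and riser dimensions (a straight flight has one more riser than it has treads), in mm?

3297 mm

Treads that fit: ⌊5677 / 277⌋ = 20.
Risers = treads + 1 = 21.
Maximum height = 21 × 157 = 3297 mm.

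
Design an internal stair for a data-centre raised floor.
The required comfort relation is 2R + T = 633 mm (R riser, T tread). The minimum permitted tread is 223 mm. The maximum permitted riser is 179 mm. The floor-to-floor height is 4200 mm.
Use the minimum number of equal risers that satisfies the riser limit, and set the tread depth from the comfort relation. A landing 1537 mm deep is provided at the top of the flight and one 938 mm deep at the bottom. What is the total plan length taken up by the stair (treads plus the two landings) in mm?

8984 mm

⌈4200/179⌉ = 24 risers.
Riser R = 4200 / 24 = 175 mm, within the 179 mm limit.
Tread T = 633 − 2 × 175 = 283 mm (≥ 223 mm).
24 risers give 23 treads; going = 23 × 283 = 6509 mm.
Enclosure = 6509 + 1537 + 938 = 8984 mm.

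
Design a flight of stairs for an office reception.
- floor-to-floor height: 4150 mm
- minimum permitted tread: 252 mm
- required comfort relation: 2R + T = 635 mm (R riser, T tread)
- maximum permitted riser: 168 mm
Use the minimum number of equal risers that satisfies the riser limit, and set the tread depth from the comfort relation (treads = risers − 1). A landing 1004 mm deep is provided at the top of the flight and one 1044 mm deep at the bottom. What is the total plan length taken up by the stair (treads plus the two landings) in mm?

9320 mm

⌈4150/168⌉ = 25 risers.
R = 4150 ÷ 25 = 166 mm.
From 2R + T = 635: T = 635 − 332 = 303 mm.
25 risers give 24 treads; going = 24 × 303 = 7272 mm.
Enclosure = 7272 + 1004 + 1044 = 9320 mm.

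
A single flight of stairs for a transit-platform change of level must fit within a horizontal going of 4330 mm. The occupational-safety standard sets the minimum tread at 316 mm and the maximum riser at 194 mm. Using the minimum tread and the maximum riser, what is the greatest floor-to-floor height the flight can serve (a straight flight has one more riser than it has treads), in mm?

4330 / 316 = 13.70, so 13 treads fit.
Risers = treads + 1 = 14.
Maximum height = 14 × 194 = 2716 mm.

2716 mm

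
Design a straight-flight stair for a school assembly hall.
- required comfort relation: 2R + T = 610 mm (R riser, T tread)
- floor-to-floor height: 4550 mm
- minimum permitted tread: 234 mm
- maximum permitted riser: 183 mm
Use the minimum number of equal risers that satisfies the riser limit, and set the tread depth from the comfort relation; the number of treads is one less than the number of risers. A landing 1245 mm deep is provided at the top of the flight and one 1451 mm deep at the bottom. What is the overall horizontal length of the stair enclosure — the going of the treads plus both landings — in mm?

4550 / 183 = 24.86, so 25 risers are needed.
Each riser is 4550/25 = 182 mm (≤ 183 mm).
Tread T = 610 − 2 × 182 = 246 mm (≥ 234 mm).
Treads = 25 − 1 = 24; going = 24 × 246 = 5904 mm.
Enclosure = 5904 + 1245 + 1451 = 8600 mm.

8600 mm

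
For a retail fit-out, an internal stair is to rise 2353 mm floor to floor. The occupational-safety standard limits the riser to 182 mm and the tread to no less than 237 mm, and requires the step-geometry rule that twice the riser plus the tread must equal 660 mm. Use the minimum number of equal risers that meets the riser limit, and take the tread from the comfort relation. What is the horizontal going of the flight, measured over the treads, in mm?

At most 182 each: 2353/182 = 12.93, giving 13 risers.
Each riser is 2353/13 = 181 mm (≤ 182 mm).
T = 660 − 2·181 = 298 mm, which satisfies the 237 mm minimum.
Treads = 13 − 1 = 12; going = 12 × 298 = 3576 mm.

3576 mm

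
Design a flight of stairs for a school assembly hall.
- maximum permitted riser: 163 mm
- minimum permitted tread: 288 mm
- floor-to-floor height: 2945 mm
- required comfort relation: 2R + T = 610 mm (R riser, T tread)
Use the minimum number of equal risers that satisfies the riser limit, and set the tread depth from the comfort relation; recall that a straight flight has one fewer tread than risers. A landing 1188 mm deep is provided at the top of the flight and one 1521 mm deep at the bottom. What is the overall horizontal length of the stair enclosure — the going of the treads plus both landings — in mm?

8109 mm

⌈2945/163⌉ = 19 risers.
R = 2945 ÷ 19 = 155 mm.
T = 610 − 2·155 = 300 mm, which satisfies the 288 mm minimum.
Treads = 19 − 1 = 18; going = 18 × 300 = 5400 mm.
Add landings: 5400 + 1188 + 1521 = 8109 mm.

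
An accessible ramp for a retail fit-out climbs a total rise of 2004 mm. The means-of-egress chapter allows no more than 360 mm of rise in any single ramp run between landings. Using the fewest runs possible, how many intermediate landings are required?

5 intermediate landings

2004 / 360 = 5.567 → round up to 6 ramp runs.
6 runs are separated by 5 intermediate landings.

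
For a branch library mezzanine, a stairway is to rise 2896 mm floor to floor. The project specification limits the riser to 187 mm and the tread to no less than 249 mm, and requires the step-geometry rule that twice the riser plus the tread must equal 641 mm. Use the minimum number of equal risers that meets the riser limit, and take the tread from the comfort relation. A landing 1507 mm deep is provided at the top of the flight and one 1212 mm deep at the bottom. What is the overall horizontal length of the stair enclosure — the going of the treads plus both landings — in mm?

6904 mm

At most 187 each: 2896/187 = 15.49, giving 16 risers.
Riser R = 2896 / 16 = 181 mm, within the 187 mm limit.
Tread T = 641 − 2 × 181 = 279 mm (≥ 249 mm).
Treads = 16 − 1 = 15; going = 15 × 279 = 4185 mm.
Enclosure = 4185 + 1507 + 1212 = 6904 mm.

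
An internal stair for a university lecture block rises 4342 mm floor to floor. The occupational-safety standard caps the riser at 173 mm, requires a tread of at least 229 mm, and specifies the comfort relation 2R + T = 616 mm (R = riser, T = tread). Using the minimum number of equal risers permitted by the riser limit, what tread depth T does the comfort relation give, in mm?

At most 173 each: 4342/173 = 25.10, giving 26 risers.
Riser R = 4342 / 26 = 167 mm, within the 173 mm limit.
Tread T = 616 − 2 × 167 = 282 mm (≥ 229 mm).

282 mm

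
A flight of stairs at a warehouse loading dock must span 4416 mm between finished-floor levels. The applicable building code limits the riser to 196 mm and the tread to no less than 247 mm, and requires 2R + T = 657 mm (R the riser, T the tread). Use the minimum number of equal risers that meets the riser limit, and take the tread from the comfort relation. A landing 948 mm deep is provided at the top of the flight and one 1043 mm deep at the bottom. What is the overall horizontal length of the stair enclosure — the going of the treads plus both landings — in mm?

4416 / 196 = 22.531 → round up to 23 risers.
Each riser is 4416/23 = 192 mm (≤ 196 mm).
Tread T = 657 − 2 × 192 = 273 mm (≥ 247 mm).
Treads = 23 − 1 = 22; going = 22 × 273 = 6006 mm.
Enclosure = 6006 + 948 + 1043 = 7997 mm.

7997 mm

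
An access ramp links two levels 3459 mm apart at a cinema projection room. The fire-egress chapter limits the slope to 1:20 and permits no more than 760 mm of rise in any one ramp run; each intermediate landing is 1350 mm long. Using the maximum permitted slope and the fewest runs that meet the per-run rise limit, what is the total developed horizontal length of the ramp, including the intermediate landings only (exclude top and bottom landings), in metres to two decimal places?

74.58 m

3459 / 760 = 4.55, so 5 ramp runs are needed. That means 4 intermediate landings.
Horizontal run for 3459 mm of rise at 1:20 is 3459 × 20 = 69180 mm.
Intermediate landings: 4 × 1350 = 5400 mm.
Total developed length = 69180 + 5400 = 74580 mm.
= 74.58 m.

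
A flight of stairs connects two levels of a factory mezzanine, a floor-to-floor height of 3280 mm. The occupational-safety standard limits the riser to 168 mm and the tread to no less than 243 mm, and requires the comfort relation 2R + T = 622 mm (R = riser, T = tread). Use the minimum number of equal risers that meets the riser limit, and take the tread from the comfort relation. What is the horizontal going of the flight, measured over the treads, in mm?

3280 / 168 = 19.524 → round up to 20 risers.
Riser R = 3280 / 20 = 164 mm, within the 168 mm limit.
T = 622 − 2·164 = 294 mm, which satisfies the 243 mm minimum.
Treads = 20 − 1 = 19; going = 19 × 294 = 5586 mm.

5586 mm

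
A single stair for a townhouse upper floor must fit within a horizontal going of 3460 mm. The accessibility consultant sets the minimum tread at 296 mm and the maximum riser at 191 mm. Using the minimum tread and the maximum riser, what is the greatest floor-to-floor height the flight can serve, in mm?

2292 mm

3460 / 296 = 11.69, so 11 treads fit.
Risers = treads + 1 = 12.
Maximum height = 12 × 191 = 2292 mm.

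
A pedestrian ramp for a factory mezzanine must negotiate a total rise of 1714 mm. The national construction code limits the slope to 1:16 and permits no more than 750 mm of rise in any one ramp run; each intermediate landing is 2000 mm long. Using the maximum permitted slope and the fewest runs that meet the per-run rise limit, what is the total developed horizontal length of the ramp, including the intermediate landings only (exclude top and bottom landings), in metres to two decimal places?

31.42 m

1714 / 750 = 2.285 → round up to 3 ramp runs. That means 2 intermediate landings.
Ramp run (horizontal) at 1:16: 1714 × 16 = 27424 mm.
Intermediate landings: 2 × 2000 = 4000 mm.
Total developed length = 27424 + 4000 = 31424 mm.
= 31.42 m.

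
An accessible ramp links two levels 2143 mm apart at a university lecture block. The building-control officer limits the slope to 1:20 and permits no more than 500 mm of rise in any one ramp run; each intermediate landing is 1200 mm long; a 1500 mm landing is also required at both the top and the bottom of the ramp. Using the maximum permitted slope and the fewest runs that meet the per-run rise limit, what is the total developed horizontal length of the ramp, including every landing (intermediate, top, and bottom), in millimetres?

2143 / 500 = 4.286 → round up to 5 ramp runs. That means 4 intermediate landings.
Horizontal run for 2143 mm of rise at 1:20 is 2143 × 20 = 42860 mm.
4 intermediate landings contribute 4 × 1200 = 4800 mm.
Top and bottom landings: 2 × 1500 = 3000 mm.
Total = 42860 + 4800 + 3000 = 50660 mm.

50660 mm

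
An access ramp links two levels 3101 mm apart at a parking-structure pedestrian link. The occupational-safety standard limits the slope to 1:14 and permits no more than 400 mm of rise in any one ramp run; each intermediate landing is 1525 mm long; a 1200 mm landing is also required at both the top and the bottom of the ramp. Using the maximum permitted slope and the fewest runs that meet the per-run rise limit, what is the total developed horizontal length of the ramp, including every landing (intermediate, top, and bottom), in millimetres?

⌈3101/400⌉ = 8 ramp runs. That means 7 intermediate landings.
Ramp run (horizontal) at 1:14: 3101 × 14 = 43414 mm.
Intermediate landings: 7 × 1525 = 10675 mm.
Top and bottom landings: 2 × 1200 = 2400 mm.
Total = 43414 + 10675 + 2400 = 56489 mm.

56489 mm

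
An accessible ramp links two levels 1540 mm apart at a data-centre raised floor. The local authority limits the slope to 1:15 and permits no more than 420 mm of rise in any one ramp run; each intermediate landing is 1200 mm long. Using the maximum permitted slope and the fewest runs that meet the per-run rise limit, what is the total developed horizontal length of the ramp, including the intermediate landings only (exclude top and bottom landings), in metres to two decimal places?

⌈1540/420⌉ = 4 ramp runs. That means 3 intermediate landings.
Horizontal run for 1540 mm of rise at 1:15 is 1540 × 15 = 23100 mm.
3 intermediate landings contribute 3 × 1200 = 3600 mm.
Total developed length = 23100 + 3600 = 26700 mm.
= 26.70 m.

26.70 m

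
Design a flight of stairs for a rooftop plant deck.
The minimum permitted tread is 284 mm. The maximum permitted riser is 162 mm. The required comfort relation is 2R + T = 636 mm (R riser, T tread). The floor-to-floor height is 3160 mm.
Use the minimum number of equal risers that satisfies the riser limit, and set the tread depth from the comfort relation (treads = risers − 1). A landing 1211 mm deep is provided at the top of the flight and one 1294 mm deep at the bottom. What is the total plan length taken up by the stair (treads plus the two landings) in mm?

8585 mm

⌈3160/162⌉ = 20 risers.
R = 3160 ÷ 20 = 158 mm.
From 2R + T = 636: T = 636 − 316 = 320 mm.
Going = (20 − 1) × 320 = 6080 mm.
Enclosure = 6080 + 1211 + 1294 = 8585 mm.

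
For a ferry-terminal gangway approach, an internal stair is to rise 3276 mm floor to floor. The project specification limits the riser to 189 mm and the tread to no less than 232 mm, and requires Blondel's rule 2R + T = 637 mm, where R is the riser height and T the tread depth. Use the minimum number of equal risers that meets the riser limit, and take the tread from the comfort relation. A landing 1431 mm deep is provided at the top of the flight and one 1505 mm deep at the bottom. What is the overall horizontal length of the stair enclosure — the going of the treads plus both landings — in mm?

7577 mm

At most 189 each: 3276/189 = 17.33, giving 18 risers.
Riser R = 3276 / 18 = 182 mm, within the 189 mm limit.
Tread T = 637 − 2 × 182 = 273 mm (≥ 232 mm).
18 risers give 17 treads; going = 17 × 273 = 4641 mm.
Enclosure = 4641 + 1431 + 1505 = 7577 mm.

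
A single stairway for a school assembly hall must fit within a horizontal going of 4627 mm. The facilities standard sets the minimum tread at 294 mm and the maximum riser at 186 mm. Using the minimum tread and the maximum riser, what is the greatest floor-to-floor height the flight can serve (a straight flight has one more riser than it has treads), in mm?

4627 / 294 = 15.74, so 15 treads fit.
Risers = treads + 1 = 16.
Maximum height = 16 × 186 = 2976 mm.

2976 mm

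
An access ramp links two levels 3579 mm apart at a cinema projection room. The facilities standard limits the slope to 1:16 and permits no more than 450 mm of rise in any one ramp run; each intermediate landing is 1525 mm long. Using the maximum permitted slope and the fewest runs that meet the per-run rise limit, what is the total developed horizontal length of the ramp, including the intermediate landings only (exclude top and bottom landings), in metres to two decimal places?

At most 450 each: 3579/450 = 7.95, giving 8 ramp runs. That means 7 intermediate landings.
Ramp run (horizontal) at 1:16: 3579 × 16 = 57264 mm.
Intermediate landings: 7 × 1525 = 10675 mm.
Total developed length = 57264 + 10675 = 67939 mm.
= 67.94 m.

67.94 m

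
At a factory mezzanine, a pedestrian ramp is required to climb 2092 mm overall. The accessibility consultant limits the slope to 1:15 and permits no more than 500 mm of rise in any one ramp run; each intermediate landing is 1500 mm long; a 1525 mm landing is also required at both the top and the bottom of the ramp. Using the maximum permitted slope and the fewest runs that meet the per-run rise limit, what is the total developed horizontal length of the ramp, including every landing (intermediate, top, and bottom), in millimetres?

2092 / 500 = 4.184 → round up to 5 ramp runs. That means 4 intermediate landings.
Horizontal run for 2092 mm of rise at 1:15 is 2092 × 15 = 31380 mm.
Intermediate landings: 4 × 1500 = 6000 mm.
Top and bottom landings: 2 × 1525 = 3050 mm.
Total = 31380 + 6000 + 3050 = 40430 mm.

40430 mm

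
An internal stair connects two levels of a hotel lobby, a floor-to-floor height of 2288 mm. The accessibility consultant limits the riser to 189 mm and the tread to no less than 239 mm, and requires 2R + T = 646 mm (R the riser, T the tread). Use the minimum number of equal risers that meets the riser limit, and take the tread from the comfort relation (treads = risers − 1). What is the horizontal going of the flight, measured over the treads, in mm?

2288 / 189 = 12.11, so 13 risers are needed.
Each riser is 2288/13 = 176 mm (≤ 189 mm).
Tread T = 646 − 2 × 176 = 294 mm (≥ 239 mm).
Going = (13 − 1) × 294 = 3528 mm.

3528 mm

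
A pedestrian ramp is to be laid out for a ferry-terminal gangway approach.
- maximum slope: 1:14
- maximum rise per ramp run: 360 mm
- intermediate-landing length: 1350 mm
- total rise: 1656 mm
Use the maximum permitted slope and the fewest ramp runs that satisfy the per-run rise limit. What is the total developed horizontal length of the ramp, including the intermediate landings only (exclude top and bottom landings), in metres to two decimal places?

⌈1656/360⌉ = 5 ramp runs. That means 4 intermediate landings.
Horizontal run for 1656 mm of rise at 1:14 is 1656 × 14 = 23184 mm.
4 intermediate landings contribute 4 × 1350 = 5400 mm.
Total developed length = 23184 + 5400 = 28584 mm.
= 28.58 m.

28.58 m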